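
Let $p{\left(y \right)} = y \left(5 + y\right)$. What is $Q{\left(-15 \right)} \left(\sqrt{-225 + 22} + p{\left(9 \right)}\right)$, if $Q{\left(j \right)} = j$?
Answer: $-1890 - 15 i \sqrt{203} \approx -1890.0 - 213.72 i$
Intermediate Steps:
$Q{\left(-15 \right)} \left(\sqrt{-225 + 22} + p{\left(9 \right)}\right) = - 15 \left(\sqrt{-225 + 22} + 9 \left(5 + 9\right)\right) = - 15 \left(\sqrt{-203} + 9 \cdot 14\right) = - 15 \left(i \sqrt{203} + 126\right) = - 15 \left(126 + i \sqrt{203}\right) = -1890 - 15 i \sqrt{203}$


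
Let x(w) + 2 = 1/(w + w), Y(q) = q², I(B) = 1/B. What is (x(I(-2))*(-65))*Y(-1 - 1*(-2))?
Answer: 195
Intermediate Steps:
x(w) = -2 + 1/(2*w) (x(w) = -2 + 1/(w + w) = -2 + 1/(2*w))
(x(I(-2))*(-65))*Y(-1 - 1*(-2)) = ((-2 + 1/(2*(1/(-2))))*(-65))*(-1 - 1*(-2))² = ((-2 + 1/(2*(-½)))*(-65))*(-1 + 2)² = ((-2 + (½)*(-2))*(-65))*1² = ((-2 - 1)*(-65))*1 = -3*(-65)*1 = 195*1 = 195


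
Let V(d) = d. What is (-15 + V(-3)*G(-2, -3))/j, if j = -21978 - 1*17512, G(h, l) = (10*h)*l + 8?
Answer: 219/39490 ≈ 0.0055457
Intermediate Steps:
G(h, l) = 8 + 10*h*l (G(h, l) = 10*h*l + 8 = 8 + 10*h*l)
j = -39490 (j = -21978 - 17512 = -39490)
(-15 + V(-3)*G(-2, -3))/j = (-15 - 3*(8 + 10*(-2)*(-3)))/(-39490) = (-15 - 3*(8 + 60))*(-1/39490) = (-15 - 3*68)*(-1/39490) = (-15 - 204)*(-1/39490) = -219*(-1/39490) = 219/39490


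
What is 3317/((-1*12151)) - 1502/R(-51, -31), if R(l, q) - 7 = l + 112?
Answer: -9238179/413134 ≈ -22.361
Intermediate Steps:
R(l, q) = 119 + l (R(l, q) = 7 + (l + 112) = 7 + (112 + l) = 119 + l)
3317/((-1*12151)) - 1502/R(-51, -31) = 3317/((-1*12151)) - 1502/(119 - 51) = 3317/(-12151) - 1502/68 = 3317*(-1/12151) - 1502*1/68 = -3317/12151 - 751/34 = -9238179/413134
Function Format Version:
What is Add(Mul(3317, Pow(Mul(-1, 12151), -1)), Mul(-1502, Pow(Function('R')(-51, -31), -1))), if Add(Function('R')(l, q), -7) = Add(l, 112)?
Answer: Rational(-9238179, 413134) ≈ -22.361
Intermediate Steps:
Function('R')(l, q) = Add(119, l) (Function('R')(l, q) = Add(7, Add(l, 112)) = Add(7, Add(112, l)) = Add(119, l))
Add(Mul(3317, Pow(Mul(-1, 12151), -1)), Mul(-1502, Pow(Function('R')(-51, -31), -1))) = Add(Mul(3317, Pow(Mul(-1, 12151), -1)), Mul(-1502, Pow(Add(119, -51), -1))) = Add(Mul(3317, Pow(-12151, -1)), Mul(-1502, Pow(68, -1))) = Add(Mul(3317, Rational(-1, 12151)), Mul(-1502, Rational(1, 68))) = Add(Rational(-3317, 12151), Rational(-751, 34)) = Rational(-9238179, 413134)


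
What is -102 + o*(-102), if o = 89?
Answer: -9180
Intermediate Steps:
-102 + o*(-102) = -102 + 89*(-102) = -102 - 9078 = -9180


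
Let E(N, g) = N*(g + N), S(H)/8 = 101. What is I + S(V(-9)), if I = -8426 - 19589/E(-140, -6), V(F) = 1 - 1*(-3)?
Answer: -155731509/20440 ≈ -7619.0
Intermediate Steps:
V(F) = 4 (V(F) = 1 + 3 = 4)
S(H) = 808 (S(H) = 8*101 = 808)
E(N, g) = N*(N + g)
I = -172247029/20440 (I = -8426 - 19589*(-1/(140*(-140 - 6))) = -8426 - 19589/((-140*(-146))) = -8426 - 19589/20440 = -172247029/20440 ≈ -8427.0)
I + S(V(-9)) = -172247029/20440 + 808 = -155731509/20440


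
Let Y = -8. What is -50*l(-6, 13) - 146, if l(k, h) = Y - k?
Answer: -46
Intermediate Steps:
l(k, h) = -8 - k
-50*l(-6, 13) - 146 = -50*(-8 - 1*(-6)) - 146 = -50*(-8 + 6) - 146 = -50*(-2) - 146 = 100 - 146 = -46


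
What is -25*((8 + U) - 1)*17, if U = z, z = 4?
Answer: -4675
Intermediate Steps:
U = 4
-25*((8 + U) - 1)*17 = -25*((8 + 4) - 1)*17 = -25*(12 - 1)*17 = -25*11*17 = -275*17 = -4675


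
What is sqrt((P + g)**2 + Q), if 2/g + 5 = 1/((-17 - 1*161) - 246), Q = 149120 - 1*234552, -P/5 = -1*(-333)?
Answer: sqrt(12092907232057)/2121 ≈ 1639.6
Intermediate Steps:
P = -1665 (P = -(-5)*(-333) = -5*333 = -1665)
Q = -85432 (Q = 149120 - 234552 = -85432)
g = -848/2121 (g = 2/(-5 + 1/((-17 - 1*161) - 246)) = 2/(-5 + 1/((-17 - 161) - 246)) = 2/(-5 + 1/(-178 - 246)) = 2/(-5 + 1/(-424)) = 2/(-5 - 1/424) = 2/(-2121/424) = 2*(-424/2121) = -848/2121 ≈ -0.39981)
sqrt((P + g)**2 + Q) = sqrt((-1665 - 848/2121)**2 - 85432) = sqrt((-3532313/2121)**2 - 85432) = sqrt(12477235129969/4498641 - 85432) = sqrt(12092907232057/4498641) = sqrt(12092907232057)/2121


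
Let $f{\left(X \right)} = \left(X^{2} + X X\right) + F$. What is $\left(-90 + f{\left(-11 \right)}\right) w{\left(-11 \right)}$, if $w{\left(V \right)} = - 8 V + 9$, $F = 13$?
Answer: $16005$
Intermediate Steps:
$f{\left(X \right)} = 13 + 2 X^{2}$ ($f{\left(X \right)} = \left(X^{2} + X X\right) + 13 = \left(X^{2} + X^{2}\right) + 13 = 2 X^{2} + 13 = 13 + 2 X^{2}$)
$w{\left(V \right)} = 9 - 8 V$
$\left(-90 + f{\left(-11 \right)}\right) w{\left(-11 \right)} = \left(-90 + \left(13 + 2 \left(-11\right)^{2}\right)\right) \left(9 - -88\right) = \left(-90 + \left(13 + 2 \cdot 121\right)\right) \left(9 + 88\right) = \left(-90 + \left(13 + 242\right)\right) 97 = \left(-90 + 255\right) 97 = 165 \cdot 97 = 16005$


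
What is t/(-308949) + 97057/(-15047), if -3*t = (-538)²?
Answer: -85601725411/13946266809 ≈ -6.1380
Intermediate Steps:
t = -289444/3 (t = -⅓*(-538)² = -⅓*289444 = -289444/3 ≈ -96481.)
t/(-308949) + 97057/(-15047) = -289444/3/(-308949) + 97057/(-15047) = -289444/3*(-1/308949) + 97057*(-1/15047) = 289444/926847 - 97057/15047 = -85601725411/13946266809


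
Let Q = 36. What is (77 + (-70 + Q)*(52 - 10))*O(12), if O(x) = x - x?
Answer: 0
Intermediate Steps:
O(x) = 0
(77 + (-70 + Q)*(52 - 10))*O(12) = (77 + (-70 + 36)*(52 - 10))*0 = (77 - 34*42)*0 = (77 - 1428)*0 = -1351*0 = 0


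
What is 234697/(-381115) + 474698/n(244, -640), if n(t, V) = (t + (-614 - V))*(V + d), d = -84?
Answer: -22679309783/7450036020 ≈ -3.0442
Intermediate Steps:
n(t, V) = (-84 + V)*(-614 + t - V) (n(t, V) = (t + (-614 - V))*(V - 84) = (-614 + t - V)*(-84 + V) = (-84 + V)*(-614 + t - V))
234697/(-381115) + 474698/n(244, -640) = 234697/(-381115) + 474698/(51576 - 1*(-640)**2 - 530*(-640) - 84*244 - 640*244) = 234697*(-1/381115) + 474698/(51576 - 1*409600 + 339200 - 20496 - 156160) = -234697/381115 + 474698/(51576 - 409600 + 339200 - 20496 - 156160) = -234697/381115 + 474698/(-195480) = -234697/381115 + 474698*(-1/195480) = -234697/381115 - 237349/97740 = -22679309783/7450036020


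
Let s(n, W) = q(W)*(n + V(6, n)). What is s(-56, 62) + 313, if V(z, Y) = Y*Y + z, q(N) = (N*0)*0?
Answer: 313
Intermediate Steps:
q(N) = 0 (q(N) = 0*0 = 0)
V(z, Y) = z + Y² (V(z, Y) = Y² + z = z + Y²)
s(n, W) = 0 (s(n, W) = 0*(n + (6 + n²)) = 0*(6 + n + n²) = 0)
s(-56, 62) + 313 = 0 + 313 = 313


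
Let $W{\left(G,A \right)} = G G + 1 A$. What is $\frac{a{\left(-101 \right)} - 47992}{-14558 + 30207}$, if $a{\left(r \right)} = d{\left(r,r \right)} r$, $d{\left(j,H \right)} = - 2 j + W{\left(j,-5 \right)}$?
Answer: $- \frac{1098190}{15649} \approx -70.176$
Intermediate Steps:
$W{\left(G,A \right)} = A + G^{2}$ ($W{\left(G,A \right)} = G^{2} + A = A + G^{2}$)
$d{\left(j,H \right)} = -5 + j^{2} - 2 j$ ($d{\left(j,H \right)} = - 2 j + \left(-5 + j^{2}\right) = -5 + j^{2} - 2 j$)
$a{\left(r \right)} = r \left(-5 + r^{2} - 2 r\right)$ ($a{\left(r \right)} = \left(-5 + r^{2} - 2 r\right) r = r \left(-5 + r^{2} - 2 r\right)$)
$\frac{a{\left(-101 \right)} - 47992}{-14558 + 30207} = \frac{- 101 \left(-5 + \left(-101\right)^{2} - -202\right) - 47992}{-14558 + 30207} = \frac{- 101 \left(-5 + 10201 + 202\right) - 47992}{15649} = \left(\left(-101\right) 10398 - 47992\right) \frac{1}{15649} = \left(-1050198 - 47992\right) \frac{1}{15649} = \left(-1098190\right) \frac{1}{15649} = - \frac{1098190}{15649}$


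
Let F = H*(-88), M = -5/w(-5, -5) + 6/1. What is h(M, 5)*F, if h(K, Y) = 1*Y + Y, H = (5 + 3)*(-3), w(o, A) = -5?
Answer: 21120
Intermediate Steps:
H = -24 (H = 8*(-3) = -24)
M = 7 (M = -5/(-5) + 6/1 = -5*(-⅕) + 6*1 = 1 + 6 = 7)
h(K, Y) = 2*Y (h(K, Y) = Y + Y = 2*Y)
F = 2112 (F = -24*(-88) = 2112)
h(M, 5)*F = (2*5)*2112 = 10*2112 = 21120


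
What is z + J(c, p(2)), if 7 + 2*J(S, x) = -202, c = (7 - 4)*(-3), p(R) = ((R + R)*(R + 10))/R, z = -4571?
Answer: -9351/2 ≈ -4675.5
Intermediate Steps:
p(R) = 20 + 2*R (p(R) = ((2*R)*(10 + R))/R = (2*R*(10 + R))/R = 20 + 2*R)
c = -9 (c = 3*(-3) = -9)
J(S, x) = -209/2 (J(S, x) = -7/2 + (1/2)*(-202) = -7/2 - 101 = -209/2)
z + J(c, p(2)) = -4571 - 209/2 = -9351/2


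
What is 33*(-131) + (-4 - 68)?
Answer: -4395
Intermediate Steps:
33*(-131) + (-4 - 68) = -4323 - 72 = -4395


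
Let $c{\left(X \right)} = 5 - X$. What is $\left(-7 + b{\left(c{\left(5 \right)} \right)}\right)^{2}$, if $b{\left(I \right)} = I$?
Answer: $49$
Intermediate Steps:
$\left(-7 + b{\left(c{\left(5 \right)} \right)}\right)^{2} = \left(-7 + \left(5 - 5\right)\right)^{2} = \left(-7 + 0\right)^{2} = \left(-7\right)^{2} = 49$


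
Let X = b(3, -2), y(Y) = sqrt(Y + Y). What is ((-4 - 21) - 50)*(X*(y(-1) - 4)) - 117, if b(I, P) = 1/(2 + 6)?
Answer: -159/2 - 75*I*sqrt(2)/8 ≈ -79.5 - 13.258*I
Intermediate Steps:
y(Y) = sqrt(2)*sqrt(Y) (y(Y) = sqrt(2*Y) = sqrt(2)*sqrt(Y))
b(I, P) = 1/8
X = 1/8 ≈ 0.12500
((-4 - 21) - 50)*(X*(y(-1) - 4)) - 117 = ((-4 - 21) - 50)*((sqrt(2)*sqrt(-1) - 4)/8) - 117 = (-25 - 50)*((sqrt(2)*I - 4)/8) - 117 = -75*(I*sqrt(2) - 4)/8 - 117 = -75*(-4 + I*sqrt(2))/8 - 117 = -75*(-1/2 + I*sqrt(2)/8) - 117 = (75/2 - 75*I*sqrt(2)/8) - 117 = -159/2 - 75*I*sqrt(2)/8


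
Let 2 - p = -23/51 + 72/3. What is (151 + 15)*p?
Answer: -182434/51 ≈ -3577.1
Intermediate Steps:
p = -1099/51 (p = 2 - (-23/51 + 72/3) = 2 - (-23*1/51 + 72*(⅓)) = 2 - (-23/51 + 24) = 2 - 1*1201/51 = 2 - 1201/51 = -1099/51 ≈ -21.549)
(151 + 15)*p = (151 + 15)*(-1099/51) = 166*(-1099/51) = -182434/51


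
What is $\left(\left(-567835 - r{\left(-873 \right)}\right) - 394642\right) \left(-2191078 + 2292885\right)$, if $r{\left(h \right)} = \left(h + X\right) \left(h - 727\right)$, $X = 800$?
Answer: $-109877953539$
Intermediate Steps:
$r{\left(h \right)} = \left(-727 + h\right) \left(800 + h\right)$ ($r{\left(h \right)} = \left(h + 800\right) \left(h - 727\right) = \left(800 + h\right) \left(-727 + h\right) = \left(-727 + h\right) \left(800 + h\right)$)
$\left(\left(-567835 - r{\left(-873 \right)}\right) - 394642\right) \left(-2191078 + 2292885\right) = \left(\left(-567835 - \left(-581600 + \left(-873\right)^{2} + 73 \left(-873\right)\right)\right) - 394642\right) \left(-2191078 + 2292885\right) = \left(\left(-567835 - \left(-581600 + 762129 - 63729\right)\right) - 394642\right) 101807 = \left(\left(-567835 - 116800\right) - 394642\right) 101807 = \left(-684635 - 394642\right) 101807 = \left(-1079277\right) 101807 = -109877953539$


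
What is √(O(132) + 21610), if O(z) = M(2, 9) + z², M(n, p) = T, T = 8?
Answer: 9*√482 ≈ 197.59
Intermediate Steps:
M(n, p) = 8
O(z) = 8 + z²
√(O(132) + 21610) = √((8 + 132²) + 21610) = √((8 + 17424) + 21610) = √(17432 + 21610) = √39042 = 9*√482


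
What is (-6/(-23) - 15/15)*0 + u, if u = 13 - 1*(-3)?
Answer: 16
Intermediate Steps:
u = 16 (u = 13 + 3 = 16)
(-6/(-23) - 15/15)*0 + u = (-6/(-23) - 15/15)*0 + 16 = (-6*(-1/23) - 15*1/15)*0 + 16 = (6/23 - 1)*0 + 16 = -17/23*0 + 16 = 0 + 16 = 16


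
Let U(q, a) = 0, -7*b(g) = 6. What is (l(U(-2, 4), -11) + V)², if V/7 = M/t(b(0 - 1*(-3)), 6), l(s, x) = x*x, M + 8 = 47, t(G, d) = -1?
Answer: 23104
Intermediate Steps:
b(g) = -6/7 (b(g) = -⅐*6 = -6/7)
M = 39 (M = -8 + 47 = 39)
l(s, x) = x²
V = -273 (V = 7*(39/(-1)) = 7*(39*(-1)) = 7*(-39) = -273)
(l(U(-2, 4), -11) + V)² = ((-11)² - 273)² = (121 - 273)² = (-152)² = 23104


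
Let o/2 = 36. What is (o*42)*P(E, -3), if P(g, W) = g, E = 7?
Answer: 21168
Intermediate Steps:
o = 72 (o = 2*36 = 72)
(o*42)*P(E, -3) = (72*42)*7 = 3024*7 = 21168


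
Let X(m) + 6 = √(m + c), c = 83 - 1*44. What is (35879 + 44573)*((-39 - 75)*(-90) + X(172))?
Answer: 824954808 + 80452*√211 ≈ 8.2612e+8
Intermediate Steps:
c = 39 (c = 83 - 44 = 39)
X(m) = -6 + √(39 + m) (X(m) = -6 + √(m + 39) = -6 + √(39 + m))
(35879 + 44573)*((-39 - 75)*(-90) + X(172)) = (35879 + 44573)*((-39 - 75)*(-90) + (-6 + √(39 + 172))) = 80452*(-114*(-90) + (-6 + √211)) = 80452*(10260 + (-6 + √211)) = 80452*(10254 + √211) = 824954808 + 80452*√211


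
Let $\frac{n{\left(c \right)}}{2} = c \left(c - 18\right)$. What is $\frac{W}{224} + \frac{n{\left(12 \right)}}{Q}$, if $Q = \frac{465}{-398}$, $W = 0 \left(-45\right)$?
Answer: $\frac{19104}{155} \approx 123.25$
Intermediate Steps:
$W = 0$
$Q = - \frac{465}{398}$ ($Q = 465 \left(- \frac{1}{398}\right) = - \frac{465}{398} \approx -1.1683$)
$n{\left(c \right)} = 2 c \left(-18 + c\right)$ ($n{\left(c \right)} = 2 c \left(c - 18\right) = 2 c \left(-18 + c\right)$)
$\frac{W}{224} + \frac{n{\left(12 \right)}}{Q} = \frac{0}{224} + \frac{2 \cdot 12 \left(-18 + 12\right)}{- \frac{465}{398}} = 0 \cdot \frac{1}{224} + 2 \cdot 12 \left(-6\right) \left(- \frac{398}{465}\right) = 0 - - \frac{19104}{155} = 0 + \frac{19104}{155} = \frac{19104}{155}$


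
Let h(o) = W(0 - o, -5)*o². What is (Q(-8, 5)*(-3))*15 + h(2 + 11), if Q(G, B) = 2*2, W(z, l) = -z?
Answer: 2017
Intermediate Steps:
Q(G, B) = 4
h(o) = o³ (h(o) = (-(0 - o))*o² = (-(-1)*o)*o² = o*o² = o³)
(Q(-8, 5)*(-3))*15 + h(2 + 11) = (4*(-3))*15 + (2 + 11)³ = -12*15 + 13³ = -180 + 2197 = 2017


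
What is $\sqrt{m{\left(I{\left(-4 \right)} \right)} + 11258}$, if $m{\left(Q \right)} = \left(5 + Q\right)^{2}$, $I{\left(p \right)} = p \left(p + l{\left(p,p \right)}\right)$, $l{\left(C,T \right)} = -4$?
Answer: $3 \sqrt{1403} \approx 112.37$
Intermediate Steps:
$I{\left(p \right)} = p \left(-4 + p\right)$ ($I{\left(p \right)} = p \left(p - 4\right) = p \left(-4 + p\right)$)
$\sqrt{m{\left(I{\left(-4 \right)} \right)} + 11258} = \sqrt{\left(5 - 4 \left(-4 - 4\right)\right)^{2} + 11258} = \sqrt{\left(5 - -32\right)^{2} + 11258} = \sqrt{\left(5 + 32\right)^{2} + 11258} = \sqrt{37^{2} + 11258} = \sqrt{1369 + 11258} = \sqrt{12627} = 3 \sqrt{1403}$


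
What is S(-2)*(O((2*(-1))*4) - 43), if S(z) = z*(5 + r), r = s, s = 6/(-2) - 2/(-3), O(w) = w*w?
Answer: -112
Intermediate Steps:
O(w) = w²
s = -7/3 (s = 6*(-½) - 2*(-⅓) = -3 + ⅔ = -7/3 ≈ -2.3333)
r = -7/3 ≈ -2.3333
S(z) = 8*z/3 (S(z) = z*(5 - 7/3) = z*(8/3) = 8*z/3)
S(-2)*(O((2*(-1))*4) - 43) = ((8/3)*(-2))*(((2*(-1))*4)² - 43) = -16*((-2*4)² - 43)/3 = -16*((-8)² - 43)/3 = -16*(64 - 43)/3 = -16/3*21 = -112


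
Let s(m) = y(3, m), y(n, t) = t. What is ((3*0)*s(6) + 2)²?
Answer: 4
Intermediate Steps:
s(m) = m
((3*0)*s(6) + 2)² = ((3*0)*6 + 2)² = (0*6 + 2)² = (0 + 2)² = 2² = 4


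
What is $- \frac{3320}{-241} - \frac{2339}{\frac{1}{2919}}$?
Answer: $- \frac{1645434061}{241} \approx -6.8275 \cdot 10^{6}$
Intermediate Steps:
$- \frac{3320}{-241} - \frac{2339}{\frac{1}{2919}} = \left(-3320\right) \left(- \frac{1}{241}\right) - 2339 \frac{1}{\frac{1}{2919}} = \frac{3320}{241} - 6827541 = - \frac{1645434061}{241}$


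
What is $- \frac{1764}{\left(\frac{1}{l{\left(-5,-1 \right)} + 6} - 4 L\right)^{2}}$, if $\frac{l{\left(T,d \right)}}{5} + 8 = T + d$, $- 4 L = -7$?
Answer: $- \frac{7225344}{201601} \approx -35.84$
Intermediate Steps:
$L = \frac{7}{4}$ ($L = \left(- \frac{1}{4}\right) \left(-7\right) = \frac{7}{4} \approx 1.75$)
$l{\left(T,d \right)} = -40 + 5 T + 5 d$ ($l{\left(T,d \right)} = -40 + 5 \left(T + d\right) = -40 + \left(5 T + 5 d\right) = -40 + 5 T + 5 d$)
$- \frac{1764}{\left(\frac{1}{l{\left(-5,-1 \right)} + 6} - 4 L\right)^{2}} = - \frac{1764}{\left(\frac{1}{\left(-40 + 5 \left(-5\right) + 5 \left(-1\right)\right) + 6} - 7\right)^{2}} = - \frac{1764}{\left(\frac{1}{\left(-40 - 25 - 5\right) + 6} - 7\right)^{2}} = - \frac{1764}{\left(\frac{1}{-70 + 6} - 7\right)^{2}} = - \frac{1764}{\left(\frac{1}{-64} - 7\right)^{2}} = - \frac{1764}{\left(- \frac{1}{64} - 7\right)^{2}} = - \frac{1764}{\left(- \frac{449}{64}\right)^{2}} = - \frac{1764}{\frac{201601}{4096}} = \left(-1764\right) \frac{4096}{201601} = - \frac{7225344}{201601}$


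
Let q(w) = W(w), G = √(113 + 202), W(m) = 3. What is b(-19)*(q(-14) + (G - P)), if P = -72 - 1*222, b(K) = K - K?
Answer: 0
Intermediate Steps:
G = 3*√35 (G = √315 = 3*√35 ≈ 17.748)
b(K) = 0
q(w) = 3
P = -294 (P = -72 - 222 = -294)
b(-19)*(q(-14) + (G - P)) = 0*(3 + (3*√35 - 1*(-294))) = 0*(3 + (3*√35 + 294)) = 0*(3 + (294 + 3*√35)) = 0*(297 + 3*√35) = 0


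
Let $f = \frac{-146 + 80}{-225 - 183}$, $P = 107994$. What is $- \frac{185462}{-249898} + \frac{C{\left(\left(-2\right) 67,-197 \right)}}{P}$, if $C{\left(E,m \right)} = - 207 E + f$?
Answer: $\frac{916656808807}{917574476808} \approx 0.999$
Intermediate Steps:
$f = \frac{11}{68}$ ($f = - \frac{66}{-408} = \left(-66\right) \left(- \frac{1}{408}\right) = \frac{11}{68} \approx 0.16176$)
$C{\left(E,m \right)} = \frac{11}{68} - 207 E$ ($C{\left(E,m \right)} = - 207 E + \frac{11}{68} = \frac{11}{68} - 207 E$)
$- \frac{185462}{-249898} + \frac{C{\left(\left(-2\right) 67,-197 \right)}}{P} = - \frac{185462}{-249898} + \frac{\frac{11}{68} - 207 \left(\left(-2\right) 67\right)}{107994} = \left(-185462\right) \left(- \frac{1}{249898}\right) + \left(\frac{11}{68} - -27738\right) \frac{1}{107994} = \frac{92731}{124949} + \left(\frac{11}{68} + 27738\right) \frac{1}{107994} = \frac{92731}{124949} + \frac{1886195}{68} \cdot \frac{1}{107994} = \frac{92731}{124949} + \frac{1886195}{7343592} = \frac{916656808807}{917574476808}$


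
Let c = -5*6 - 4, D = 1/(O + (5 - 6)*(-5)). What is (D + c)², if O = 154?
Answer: 29214025/25281 ≈ 1155.6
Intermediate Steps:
D = 1/159 (D = 1/(154 + (5 - 6)*(-5)) = 1/(154 - 1*(-5)) = 1/(154 + 5) = 1/159 ≈ 0.0062893)
c = -34 (c = -30 - 4 = -34)
(D + c)² = (1/159 - 34)² = (-5405/159)² = 29214025/25281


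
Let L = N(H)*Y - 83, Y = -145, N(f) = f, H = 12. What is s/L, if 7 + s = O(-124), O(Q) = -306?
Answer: 313/1823 ≈ 0.17169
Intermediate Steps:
s = -313 (s = -7 - 306 = -313)
L = -1823 (L = 12*(-145) - 83 = -1740 - 83 = -1823)
s/L = -313/(-1823) = -313*(-1/1823) = 313/1823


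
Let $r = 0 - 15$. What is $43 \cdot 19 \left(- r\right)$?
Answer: $12255$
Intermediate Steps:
$r = -15$ ($r = 0 - 15 = -15$)
$43 \cdot 19 \left(- r\right) = 43 \cdot 19 \left(\left(-1\right) \left(-15\right)\right) = 817 \cdot 15 = 12255$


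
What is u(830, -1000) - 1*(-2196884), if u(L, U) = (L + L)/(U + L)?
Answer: 37346862/17 ≈ 2.1969e+6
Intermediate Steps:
u(L, U) = 2*L/(L + U) (u(L, U) = (2*L)/(L + U) = 2*L/(L + U))
u(830, -1000) - 1*(-2196884) = 2*830/(830 - 1000) - 1*(-2196884) = 2*830/(-170) + 2196884 = 2*830*(-1/170) + 2196884 = -166/17 + 2196884 = 37346862/17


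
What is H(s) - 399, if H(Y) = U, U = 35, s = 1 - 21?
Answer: -364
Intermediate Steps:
s = -20
H(Y) = 35
H(s) - 399 = 35 - 399 = -364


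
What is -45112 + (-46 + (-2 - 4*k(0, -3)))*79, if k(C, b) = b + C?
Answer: -47956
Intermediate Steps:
k(C, b) = C + b
-45112 + (-46 + (-2 - 4*k(0, -3)))*79 = -45112 + (-46 + (-2 - 4*(0 - 3)))*79 = -45112 + (-46 + (-2 - 4*(-3)))*79 = -45112 + (-46 + (-2 + 12))*79 = -45112 + (-46 + 10)*79 = -45112 - 36*79 = -45112 - 2844 = -47956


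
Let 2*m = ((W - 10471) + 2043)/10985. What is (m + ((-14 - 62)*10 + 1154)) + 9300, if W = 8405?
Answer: 212977157/21970 ≈ 9694.0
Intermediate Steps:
m = -23/21970 (m = (((8405 - 10471) + 2043)/10985)/2 = ((-2066 + 2043)*(1/10985))/2 = (-23*1/10985)/2 = (½)*(-23/10985) = -23/21970 ≈ -0.0010469)
(m + ((-14 - 62)*10 + 1154)) + 9300 = (-23/21970 + ((-14 - 62)*10 + 1154)) + 9300 = (-23/21970 + (-76*10 + 1154)) + 9300 = (-23/21970 + (-760 + 1154)) + 9300 = (-23/21970 + 394) + 9300 = 8656157/21970 + 9300 = 212977157/21970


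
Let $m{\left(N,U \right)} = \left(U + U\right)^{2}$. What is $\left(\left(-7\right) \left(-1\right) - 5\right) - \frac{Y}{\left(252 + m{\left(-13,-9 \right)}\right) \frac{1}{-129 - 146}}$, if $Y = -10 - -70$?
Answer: $\frac{1471}{48} \approx 30.646$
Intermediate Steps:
$m{\left(N,U \right)} = 4 U^{2}$ ($m{\left(N,U \right)} = \left(2 U\right)^{2} = 4 U^{2}$)
$Y = 60$ ($Y = -10 + 70 = 60$)
$\left(\left(-7\right) \left(-1\right) - 5\right) - \frac{Y}{\left(252 + m{\left(-13,-9 \right)}\right) \frac{1}{-129 - 146}} = \left(\left(-7\right) \left(-1\right) - 5\right) - \frac{60}{\left(252 + 4 \left(-9\right)^{2}\right) \frac{1}{-129 - 146}} = \left(7 - 5\right) - \frac{60}{\left(252 + 4 \cdot 81\right) \frac{1}{-275}} = 2 - \frac{60}{\left(252 + 324\right) \left(- \frac{1}{275}\right)} = 2 - \frac{60}{576 \left(- \frac{1}{275}\right)} = 2 - \frac{60}{- \frac{576}{275}} = 2 - 60 \left(- \frac{275}{576}\right) = 2 - - \frac{1375}{48} = 2 + \frac{1375}{48} = \frac{1471}{48}$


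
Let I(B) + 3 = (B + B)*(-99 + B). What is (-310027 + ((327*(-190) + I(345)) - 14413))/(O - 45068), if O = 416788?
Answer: -216833/371720 ≈ -0.58332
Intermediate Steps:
I(B) = -3 + 2*B*(-99 + B) (I(B) = -3 + (B + B)*(-99 + B) = -3 + (2*B)*(-99 + B) = -3 + 2*B*(-99 + B))
(-310027 + ((327*(-190) + I(345)) - 14413))/(O - 45068) = (-310027 + ((327*(-190) + (-3 - 198*345 + 2*345²)) - 14413))/(416788 - 45068) = (-310027 + ((-62130 + (-3 - 68310 + 2*119025)) - 14413))/371720 = (-310027 + ((-62130 + (-3 - 68310 + 238050)) - 14413))*(1/371720) = (-310027 + ((-62130 + 169737) - 14413))*(1/371720) = (-310027 + (107607 - 14413))*(1/371720) = (-310027 + 93194)*(1/371720) = -216833*1/371720 = -216833/371720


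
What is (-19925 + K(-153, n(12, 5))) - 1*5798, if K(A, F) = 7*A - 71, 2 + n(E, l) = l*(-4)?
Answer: -26865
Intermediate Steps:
n(E, l) = -2 - 4*l (n(E, l) = -2 + l*(-4) = -2 - 4*l)
K(A, F) = -71 + 7*A
(-19925 + K(-153, n(12, 5))) - 1*5798 = (-19925 + (-71 + 7*(-153))) - 1*5798 = (-19925 + (-71 - 1071)) - 5798 = (-19925 - 1142) - 5798 = -21067 - 5798 = -26865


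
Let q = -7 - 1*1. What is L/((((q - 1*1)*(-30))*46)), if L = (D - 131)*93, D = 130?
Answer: -31/4140 ≈ -0.0074879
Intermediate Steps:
q = -8 (q = -7 - 1 = -8)
L = -93 (L = (130 - 131)*93 = -1*93 = -93)
L/((((q - 1*1)*(-30))*46)) = -93*(-1/(1380*(-8 - 1*1))) = -93*(-1/(1380*(-8 - 1))) = -93/(-9*(-30)*46) = -93/(270*46) = -93/12420 = -93*1/12420 = -31/4140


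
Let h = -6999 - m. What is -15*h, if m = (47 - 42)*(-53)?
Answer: 101010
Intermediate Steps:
m = -265 (m = 5*(-53) = -265)
h = -6734 (h = -6999 - 1*(-265) = -6999 + 265 = -6734)
-15*h = -15*(-6734) = 101010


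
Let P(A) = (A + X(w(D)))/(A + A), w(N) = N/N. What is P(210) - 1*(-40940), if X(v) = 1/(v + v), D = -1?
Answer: 34390021/840 ≈ 40941.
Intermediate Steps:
w(N) = 1
X(v) = 1/(2*v)
P(A) = (½ + A)/(2*A) (P(A) = (A + (½)/1)/(A + A) = (A + (½)*1)/((2*A)) = (A + ½)*(1/(2*A)) = (½ + A)*(1/(2*A)) = (½ + A)/(2*A))
P(210) - 1*(-40940) = (¼)*(1 + 2*210)/210 - 1*(-40940) = (¼)*(1/210)*(1 + 420) + 40940 = (¼)*(1/210)*421 + 40940 = 421/840 + 40940 = 34390021/840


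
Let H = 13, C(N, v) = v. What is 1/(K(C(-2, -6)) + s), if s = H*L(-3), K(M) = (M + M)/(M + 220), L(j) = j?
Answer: -107/4179 ≈ -0.025604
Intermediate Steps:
K(M) = 2*M/(220 + M) (K(M) = (2*M)/(220 + M) = 2*M/(220 + M))
s = -39 (s = 13*(-3) = -39)
1/(K(C(-2, -6)) + s) = 1/(2*(-6)/(220 - 6) - 39) = 1/(2*(-6)/214 - 39) = 1/(2*(-6)*(1/214) - 39) = 1/(-6/107 - 39) = 1/(-4179/107) = -107/4179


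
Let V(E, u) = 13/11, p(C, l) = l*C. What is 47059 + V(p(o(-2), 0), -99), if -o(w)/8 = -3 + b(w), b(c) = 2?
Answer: 517662/11 ≈ 47060.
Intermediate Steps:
o(w) = 8 (o(w) = -8*(-3 + 2) = -8*(-1) = 8)
p(C, l) = C*l
V(E, u) = 13/11 (V(E, u) = (1/11)*13 = 13/11)
47059 + V(p(o(-2), 0), -99) = 47059 + 13/11 = 517662/11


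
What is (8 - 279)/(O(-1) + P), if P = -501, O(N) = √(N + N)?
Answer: 135771/251003 + 271*I*√2/251003 ≈ 0.54091 + 0.0015269*I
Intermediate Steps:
O(N) = √2*√N (O(N) = √(2*N) = √2*√N)
(8 - 279)/(O(-1) + P) = (8 - 279)/(√2*√(-1) - 501) = -271/(√2*I - 501) = -271/(I*√2 - 501) = -271/(-501 + I*√2)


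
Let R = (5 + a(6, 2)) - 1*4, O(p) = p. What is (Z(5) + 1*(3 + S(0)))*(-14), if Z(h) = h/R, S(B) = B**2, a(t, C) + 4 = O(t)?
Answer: -196/3 ≈ -65.333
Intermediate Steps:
a(t, C) = -4 + t
R = 3 (R = (5 + (-4 + 6)) - 1*4 = (5 + 2) - 4 = 7 - 4 = 3)
Z(h) = h/3
(Z(5) + 1*(3 + S(0)))*(-14) = ((1/3)*5 + 1*(3 + 0**2))*(-14) = (5/3 + 1*(3 + 0))*(-14) = (5/3 + 1*3)*(-14) = (5/3 + 3)*(-14) = (14/3)*(-14) = -196/3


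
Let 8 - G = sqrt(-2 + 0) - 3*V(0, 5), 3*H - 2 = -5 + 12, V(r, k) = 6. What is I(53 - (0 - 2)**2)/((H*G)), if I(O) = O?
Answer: 637/1017 + 49*I*sqrt(2)/2034 ≈ 0.62635 + 0.034069*I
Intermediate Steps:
H = 3 (H = 2/3 + (-5 + 12)/3 = 2/3 + (1/3)*7 = 2/3 + 7/3 = 3)
G = 26 - I*sqrt(2) (G = 8 - (sqrt(-2 + 0) - 3*6) = 8 - (sqrt(-2) - 18) = 8 - (I*sqrt(2) - 18) = 8 - (-18 + I*sqrt(2)) = 8 + (18 - I*sqrt(2)) = 26 - I*sqrt(2) ≈ 26.0 - 1.4142*I)
I(53 - (0 - 2)**2)/((H*G)) = (53 - (0 - 2)**2)/((3*(26 - I*sqrt(2)))) = (53 - 1*(-2)**2)/(78 - 3*I*sqrt(2)) = (53 - 1*4)/(78 - 3*I*sqrt(2)) = (53 - 4)/(78 - 3*I*sqrt(2)) = 49/(78 - 3*I*sqrt(2))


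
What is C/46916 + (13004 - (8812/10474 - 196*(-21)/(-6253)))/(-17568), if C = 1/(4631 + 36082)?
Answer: -915973619340658867/1237469325479185968 ≈ -0.74020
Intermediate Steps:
C = 1/40713 ≈ 2.4562e-5
C/46916 + (13004 - (8812/10474 - 196*(-21)/(-6253)))/(-17568) = (1/40713)/46916 + (13004 - (8812/10474 - 196*(-21)/(-6253)))/(-17568) = (1/40713)*(1/46916) + (13004 - (8812*(1/10474) + 4116*(-1/6253)))*(-1/17568) = 1/1910091108 + (13004 - (4406/5237 - 4116/6253))*(-1/17568) = 1/1910091108 + (13004 - 1*5995226/32746961)*(-1/17568) = 1/1910091108 + (13004 - 5995226/32746961)*(-1/17568) = 1/1910091108 + (425835485618/32746961)*(-1/17568) = 1/1910091108 - 212917742809/287649305424 = -915973619340658867/1237469325479185968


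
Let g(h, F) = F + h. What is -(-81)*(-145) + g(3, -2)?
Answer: -11744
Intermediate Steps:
-(-81)*(-145) + g(3, -2) = -(-81)*(-145) + (-2 + 3) = -81*145 + 1 = -11745 + 1 = -11744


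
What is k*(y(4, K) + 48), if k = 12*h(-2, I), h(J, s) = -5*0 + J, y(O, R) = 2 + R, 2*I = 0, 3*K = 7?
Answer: -1256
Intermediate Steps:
K = 7/3 (K = (1/3)*7 = 7/3 ≈ 2.3333)
I = 0 (I = (1/2)*0 = 0)
h(J, s) = J (h(J, s) = 0 + J = J)
k = -24 (k = 12*(-2) = -24)
k*(y(4, K) + 48) = -24*((2 + 7/3) + 48) = -24*(13/3 + 48) = -24*157/3 = -1256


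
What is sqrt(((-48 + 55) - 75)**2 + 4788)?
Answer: 2*sqrt(2353) ≈ 97.016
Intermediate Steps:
sqrt(((-48 + 55) - 75)**2 + 4788) = sqrt((7 - 75)**2 + 4788) = sqrt((-68)**2 + 4788) = sqrt(4624 + 4788) = sqrt(9412) = 2*sqrt(2353)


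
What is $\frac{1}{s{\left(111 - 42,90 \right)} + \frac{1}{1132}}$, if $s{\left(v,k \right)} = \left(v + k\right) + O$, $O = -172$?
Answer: $- \frac{1132}{14715} \approx -0.076928$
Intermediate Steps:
$s{\left(v,k \right)} = -172 + k + v$ ($s{\left(v,k \right)} = \left(v + k\right) - 172 = \left(k + v\right) - 172 = -172 + k + v$)
$\frac{1}{s{\left(111 - 42,90 \right)} + \frac{1}{1132}} = \frac{1}{\left(-172 + 90 + \left(111 - 42\right)\right) + \frac{1}{1132}} = \frac{1}{\left(-172 + 90 + 69\right) + \frac{1}{1132}} = \frac{1}{-13 + \frac{1}{1132}} = \frac{1}{- \frac{14715}{1132}} = - \frac{1132}{14715}$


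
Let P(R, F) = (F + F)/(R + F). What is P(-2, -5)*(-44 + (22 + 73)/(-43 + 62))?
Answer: -390/7 ≈ -55.714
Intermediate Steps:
P(R, F) = 2*F/(F + R) (P(R, F) = (2*F)/(F + R) = 2*F/(F + R))
P(-2, -5)*(-44 + (22 + 73)/(-43 + 62)) = (2*(-5)/(-5 - 2))*(-44 + (22 + 73)/(-43 + 62)) = (2*(-5)/(-7))*(-44 + 95/19) = (2*(-5)*(-⅐))*(-44 + 95*(1/19)) = 10*(-44 + 5)/7 = (10/7)*(-39) = -390/7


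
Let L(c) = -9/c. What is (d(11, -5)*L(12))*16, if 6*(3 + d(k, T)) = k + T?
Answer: 24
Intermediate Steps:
d(k, T) = -3 + T/6 + k/6 (d(k, T) = -3 + (k + T)/6 = -3 + (T + k)/6 = -3 + (T/6 + k/6) = -3 + T/6 + k/6)
(d(11, -5)*L(12))*16 = ((-3 + (⅙)*(-5) + (⅙)*11)*(-9/12))*16 = ((-3 - ⅚ + 11/6)*(-9*1/12))*16 = -2*(-¾)*16 = (3/2)*16 = 24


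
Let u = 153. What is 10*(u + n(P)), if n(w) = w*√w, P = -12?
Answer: 1530 - 240*I*√3 ≈ 1530.0 - 415.69*I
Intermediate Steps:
n(w) = w^(3/2)
10*(u + n(P)) = 10*(153 + (-12)^(3/2)) = 10*(153 - 24*I*√3) = 1530 - 240*I*√3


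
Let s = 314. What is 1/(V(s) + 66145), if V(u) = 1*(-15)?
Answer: 1/66130 ≈ 1.5122e-5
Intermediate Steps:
V(u) = -15
1/(V(s) + 66145) = 1/(-15 + 66145) = 1/66130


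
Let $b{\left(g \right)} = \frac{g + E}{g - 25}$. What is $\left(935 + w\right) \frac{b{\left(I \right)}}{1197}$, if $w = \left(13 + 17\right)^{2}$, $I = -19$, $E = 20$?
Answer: $- \frac{1835}{52668} \approx -0.034841$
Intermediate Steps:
$w = 900$ ($w = 30^{2} = 900$)
$b{\left(g \right)} = \frac{20 + g}{-25 + g}$ ($b{\left(g \right)} = \frac{g + 20}{g - 25} = \frac{20 + g}{-25 + g}$)
$\left(935 + w\right) \frac{b{\left(I \right)}}{1197} = \left(935 + 900\right) \frac{\frac{1}{-25 - 19} \left(20 - 19\right)}{1197} = 1835 \frac{1}{-44} \cdot 1 \cdot \frac{1}{1197} = 1835 \left(- \frac{1}{44}\right) 1 \cdot \frac{1}{1197} = 1835 \left(\left(- \frac{1}{44}\right) \frac{1}{1197}\right) = 1835 \left(- \frac{1}{52668}\right) = - \frac{1835}{52668}$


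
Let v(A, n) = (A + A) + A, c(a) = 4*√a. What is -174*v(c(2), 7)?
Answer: -2088*√2 ≈ -2952.9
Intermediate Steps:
v(A, n) = 3*A (v(A, n) = 2*A + A = 3*A)
-174*v(c(2), 7) = -522*4*√2 = -2088*√2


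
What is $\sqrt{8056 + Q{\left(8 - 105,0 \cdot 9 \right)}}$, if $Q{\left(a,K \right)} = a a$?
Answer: $\sqrt{17465} \approx 132.16$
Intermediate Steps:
$Q{\left(a,K \right)} = a^{2}$
$\sqrt{8056 + Q{\left(8 - 105,0 \cdot 9 \right)}} = \sqrt{8056 + \left(8 - 105\right)^{2}} = \sqrt{8056 + \left(-97\right)^{2}} = \sqrt{8056 + 9409} = \sqrt{17465}$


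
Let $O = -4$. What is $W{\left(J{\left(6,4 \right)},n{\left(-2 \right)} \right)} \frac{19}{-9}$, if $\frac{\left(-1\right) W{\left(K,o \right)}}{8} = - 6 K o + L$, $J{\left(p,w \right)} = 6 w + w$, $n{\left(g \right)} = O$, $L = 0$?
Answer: $\frac{34048}{3} \approx 11349.0$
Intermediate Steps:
$n{\left(g \right)} = -4$
$J{\left(p,w \right)} = 7 w$
$W{\left(K,o \right)} = 48 K o$ ($W{\left(K,o \right)} = - 8 \left(- 6 K o + 0\right) = - 8 \left(- 6 K o\right) = 48 K o$)
$W{\left(J{\left(6,4 \right)},n{\left(-2 \right)} \right)} \frac{19}{-9} = 48 \cdot 7 \cdot 4 \left(-4\right) \frac{19}{-9} = 48 \cdot 28 \left(-4\right) 19 \left(- \frac{1}{9}\right) = \left(-5376\right) \left(- \frac{19}{9}\right) = \frac{34048}{3}$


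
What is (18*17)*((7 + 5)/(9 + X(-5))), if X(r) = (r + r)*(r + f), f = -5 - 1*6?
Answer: 3672/169 ≈ 21.728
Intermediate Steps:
f = -11 (f = -5 - 6 = -11)
X(r) = 2*r*(-11 + r) (X(r) = (r + r)*(r - 11) = (2*r)*(-11 + r) = 2*r*(-11 + r))
(18*17)*((7 + 5)/(9 + X(-5))) = (18*17)*((7 + 5)/(9 + 2*(-5)*(-11 - 5))) = 306*(12/(9 + 2*(-5)*(-16))) = 306*(12/(9 + 160)) = 306*(12/169) = 3672/169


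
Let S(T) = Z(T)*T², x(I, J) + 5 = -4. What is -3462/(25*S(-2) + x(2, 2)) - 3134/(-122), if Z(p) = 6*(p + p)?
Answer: 1328695/48983 ≈ 27.126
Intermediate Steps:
Z(p) = 12*p (Z(p) = 6*(2*p) = 12*p)
x(I, J) = -9 (x(I, J) = -5 - 4 = -9)
S(T) = 12*T³ (S(T) = (12*T)*T² = 12*T³)
-3462/(25*S(-2) + x(2, 2)) - 3134/(-122) = -3462/(25*(12*(-2)³) - 9) - 3134/(-122) = -3462/(25*(12*(-8)) - 9) - 3134*(-1/122) = -3462/(25*(-96) - 9) + 1567/61 = -3462/(-2400 - 9) + 1567/61 = -3462/(-2409) + 1567/61 = -3462*(-1/2409) + 1567/61 = 1154/803 + 1567/61 = 1328695/48983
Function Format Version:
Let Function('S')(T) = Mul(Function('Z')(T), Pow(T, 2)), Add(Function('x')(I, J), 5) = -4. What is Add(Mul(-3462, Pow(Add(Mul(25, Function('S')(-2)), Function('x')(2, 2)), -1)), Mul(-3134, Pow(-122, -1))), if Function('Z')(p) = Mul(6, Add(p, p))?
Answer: Rational(1328695, 48983) ≈ 27.126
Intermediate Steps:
Function('Z')(p) = Mul(12, p) (Function('Z')(p) = Mul(6, Mul(2, p)) = Mul(12, p))
Function('x')(I, J) = -9 (Function('x')(I, J) = Add(-5, -4) = -9)
Function('S')(T) = Mul(12, Pow(T, 3)) (Function('S')(T) = Mul(Mul(12, T), Pow(T, 2)) = Mul(12, Pow(T, 3)))
Add(Mul(-3462, Pow(Add(Mul(25, Function('S')(-2)), Function('x')(2, 2)), -1)), Mul(-3134, Pow(-122, -1))) = Add(Mul(-3462, Pow(Add(Mul(25, Mul(12, Pow(-2, 3))), -9), -1)), Mul(-3134, Pow(-122, -1))) = Add(Mul(-3462, Pow(Add(Mul(25, Mul(12, -8)), -9), -1)), Mul(-3134, Rational(-1, 122))) = Add(Mul(-3462, Pow(Add(Mul(25, -96), -9), -1)), Rational(1567, 61)) = Add(Mul(-3462, Pow(Add(-2400, -9), -1)), Rational(1567, 61)) = Add(Mul(-3462, Pow(-2409, -1)), Rational(1567, 61)) = Add(Mul(-3462, Rational(-1, 2409)), Rational(1567, 61)) = Add(Rational(1154, 803), Rational(1567, 61)) = Rational(1328695, 48983)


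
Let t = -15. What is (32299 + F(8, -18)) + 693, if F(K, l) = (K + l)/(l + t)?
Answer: 1088746/33 ≈ 32992.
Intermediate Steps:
F(K, l) = (K + l)/(-15 + l) (F(K, l) = (K + l)/(l - 15) = (K + l)/(-15 + l))
(32299 + F(8, -18)) + 693 = (32299 + (8 - 18)/(-15 - 18)) + 693 = (32299 - 10/(-33)) + 693 = (32299 - 1/33*(-10)) + 693 = (32299 + 10/33) + 693 = 1065877/33 + 693 = 1088746/33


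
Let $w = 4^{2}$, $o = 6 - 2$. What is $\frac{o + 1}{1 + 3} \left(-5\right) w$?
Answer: $-100$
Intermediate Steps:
$o = 4$ ($o = 6 - 2 = 4$)
$w = 16$
$\frac{o + 1}{1 + 3} \left(-5\right) w = \frac{4 + 1}{1 + 3} \left(-5\right) 16 = \frac{5}{4} \left(-5\right) 16 = \left(- \frac{25}{4}\right) 16 = -100$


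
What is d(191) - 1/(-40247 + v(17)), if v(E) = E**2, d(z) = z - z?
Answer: 1/39958 ≈ 2.5026e-5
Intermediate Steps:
d(z) = 0
d(191) - 1/(-40247 + v(17)) = 0 - 1/(-40247 + 17**2) = 0 - 1/(-40247 + 289) = 0 - 1/(-39958) = 0 - 1*(-1/39958) = 0 + 1/39958 = 1/39958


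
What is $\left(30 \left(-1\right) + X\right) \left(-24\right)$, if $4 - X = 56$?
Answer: $1968$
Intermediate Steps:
$X = -52$ ($X = 4 - 56 = -52$)
$\left(30 \left(-1\right) + X\right) \left(-24\right) = \left(30 \left(-1\right) - 52\right) \left(-24\right) = \left(-30 - 52\right) \left(-24\right) = \left(-82\right) \left(-24\right) = 1968$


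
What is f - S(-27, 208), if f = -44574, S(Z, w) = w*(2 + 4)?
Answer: -45822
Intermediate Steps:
S(Z, w) = 6*w (S(Z, w) = w*6 = 6*w)
f - S(-27, 208) = -44574 - 6*208 = -44574 - 1*1248 = -44574 - 1248 = -45822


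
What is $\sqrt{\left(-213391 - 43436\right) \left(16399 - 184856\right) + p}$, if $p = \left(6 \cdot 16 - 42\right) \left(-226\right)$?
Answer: $\sqrt{43264293735} \approx 2.08 \cdot 10^{5}$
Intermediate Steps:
$p = -12204$ ($p = \left(96 - 42\right) \left(-226\right) = 54 \left(-226\right) = -12204$)
$\sqrt{\left(-213391 - 43436\right) \left(16399 - 184856\right) + p} = \sqrt{\left(-213391 - 43436\right) \left(16399 - 184856\right) - 12204} = \sqrt{\left(-256827\right) \left(-168457\right) - 12204} = \sqrt{43264305939 - 12204} = \sqrt{43264293735}$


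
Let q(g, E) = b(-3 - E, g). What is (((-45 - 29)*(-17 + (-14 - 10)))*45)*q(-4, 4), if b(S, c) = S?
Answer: -955710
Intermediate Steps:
q(g, E) = -3 - E
(((-45 - 29)*(-17 + (-14 - 10)))*45)*q(-4, 4) = (((-45 - 29)*(-17 + (-14 - 10)))*45)*(-3 - 1*4) = (-74*(-17 - 24)*45)*(-3 - 4) = (-74*(-41)*45)*(-7) = (3034*45)*(-7) = 136530*(-7) = -955710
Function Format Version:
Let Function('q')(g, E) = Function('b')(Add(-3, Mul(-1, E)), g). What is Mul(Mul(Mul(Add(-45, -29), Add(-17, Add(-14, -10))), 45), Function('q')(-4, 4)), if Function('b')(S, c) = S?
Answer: -955710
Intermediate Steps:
Function('q')(g, E) = Add(-3, Mul(-1, E))
Mul(Mul(Mul(Add(-45, -29), Add(-17, Add(-14, -10))), 45), Function('q')(-4, 4)) = Mul(Mul(Mul(Add(-45, -29), Add(-17, Add(-14, -10))), 45), Add(-3, Mul(-1, 4))) = Mul(Mul(Mul(-74, Add(-17, -24)), 45), Add(-3, -4)) = Mul(Mul(Mul(-74, -41), 45), -7) = Mul(Mul(3034, 45), -7) = Mul(136530, -7) = -955710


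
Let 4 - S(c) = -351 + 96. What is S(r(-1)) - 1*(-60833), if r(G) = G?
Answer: 61092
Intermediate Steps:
S(c) = 259 (S(c) = 4 - (-351 + 96) = 4 - 1*(-255) = 4 + 255 = 259)
S(r(-1)) - 1*(-60833) = 259 - 1*(-60833) = 259 + 60833 = 61092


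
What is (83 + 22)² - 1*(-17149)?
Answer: 28174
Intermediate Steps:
(83 + 22)² - 1*(-17149) = 105² + 17149 = 11025 + 17149 = 28174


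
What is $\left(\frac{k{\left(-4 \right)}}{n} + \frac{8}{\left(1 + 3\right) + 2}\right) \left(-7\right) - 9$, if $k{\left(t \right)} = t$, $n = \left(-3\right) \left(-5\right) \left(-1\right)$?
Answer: $- \frac{101}{5} \approx -20.2$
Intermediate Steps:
$n = -15$ ($n = 15 \left(-1\right) = -15$)
$\left(\frac{k{\left(-4 \right)}}{n} + \frac{8}{\left(1 + 3\right) + 2}\right) \left(-7\right) - 9 = \left(- \frac{4}{-15} + \frac{8}{\left(1 + 3\right) + 2}\right) \left(-7\right) - 9 = \left(\left(-4\right) \left(- \frac{1}{15}\right) + \frac{8}{4 + 2}\right) \left(-7\right) - 9 = \left(\frac{4}{15} + \frac{8}{6}\right) \left(-7\right) - 9 = \left(\frac{4}{15} + 8 \cdot \frac{1}{6}\right) \left(-7\right) - 9 = \left(\frac{4}{15} + \frac{4}{3}\right) \left(-7\right) - 9 = \frac{8}{5} \left(-7\right) - 9 = - \frac{56}{5} - 9 = - \frac{101}{5}$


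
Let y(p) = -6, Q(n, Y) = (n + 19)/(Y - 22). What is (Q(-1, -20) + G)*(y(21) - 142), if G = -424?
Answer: 439708/7 ≈ 62815.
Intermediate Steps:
Q(n, Y) = (19 + n)/(-22 + Y)
(Q(-1, -20) + G)*(y(21) - 142) = ((19 - 1)/(-22 - 20) - 424)*(-6 - 142) = (18/(-42) - 424)*(-148) = (-1/42*18 - 424)*(-148) = (-3/7 - 424)*(-148) = -2971/7*(-148) = 439708/7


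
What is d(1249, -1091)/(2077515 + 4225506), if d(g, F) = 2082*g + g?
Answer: 2601667/6303021 ≈ 0.41277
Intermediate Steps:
d(g, F) = 2083*g
d(1249, -1091)/(2077515 + 4225506) = (2083*1249)/(2077515 + 4225506) = 2601667/6303021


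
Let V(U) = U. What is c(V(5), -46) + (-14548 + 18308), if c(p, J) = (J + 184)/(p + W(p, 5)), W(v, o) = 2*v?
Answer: 18846/5 ≈ 3769.2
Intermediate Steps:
c(p, J) = (184 + J)/(3*p) (c(p, J) = (J + 184)/(p + 2*p) = (184 + J)/((3*p)) = (184 + J)*(1/(3*p)) = (184 + J)/(3*p))
c(V(5), -46) + (-14548 + 18308) = (⅓)*(184 - 46)/5 + (-14548 + 18308) = (⅓)*(⅕)*138 + 3760 = 46/5 + 3760 = 18846/5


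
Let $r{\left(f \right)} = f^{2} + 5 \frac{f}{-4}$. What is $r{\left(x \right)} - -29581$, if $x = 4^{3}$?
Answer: $33597$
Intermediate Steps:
$x = 64$
$r{\left(f \right)} = f^{2} - \frac{5 f}{4}$ ($r{\left(f \right)} = f^{2} + 5 f \left(- \frac{1}{4}\right) = f^{2} + 5 \left(- \frac{f}{4}\right) = f^{2} - \frac{5 f}{4}$)
$r{\left(x \right)} - -29581 = \frac{1}{4} \cdot 64 \left(-5 + 4 \cdot 64\right) - -29581 = \frac{1}{4} \cdot 64 \left(-5 + 256\right) + 29581 = \frac{1}{4} \cdot 64 \cdot 251 + 29581 = 4016 + 29581 = 33597$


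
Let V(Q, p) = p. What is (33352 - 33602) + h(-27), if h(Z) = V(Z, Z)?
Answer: -277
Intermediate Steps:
h(Z) = Z
(33352 - 33602) + h(-27) = (33352 - 33602) - 27 = -250 - 27 = -277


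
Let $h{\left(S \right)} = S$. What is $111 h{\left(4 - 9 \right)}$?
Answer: $-555$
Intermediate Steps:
$111 h{\left(4 - 9 \right)} = 111 \left(4 - 9\right) = 111 \left(-5\right) = -555$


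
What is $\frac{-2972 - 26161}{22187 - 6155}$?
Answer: $- \frac{9711}{5344} \approx -1.8172$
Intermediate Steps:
$\frac{-2972 - 26161}{22187 - 6155} = - \frac{29133}{16032} = \left(-29133\right) \frac{1}{16032} = - \frac{9711}{5344}$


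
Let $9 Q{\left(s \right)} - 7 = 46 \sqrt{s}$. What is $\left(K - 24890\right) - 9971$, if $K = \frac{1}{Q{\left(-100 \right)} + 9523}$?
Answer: $- \frac{128063650497265}{3673550698} - \frac{1035 i}{1836775349} \approx -34861.0 - 5.6349 \cdot 10^{-7} i$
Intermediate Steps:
$Q{\left(s \right)} = \frac{7}{9} + \frac{46 \sqrt{s}}{9}$
$K = \frac{81 \left(\frac{85714}{9} - \frac{460 i}{9}\right)}{7347101396}$ ($K = \frac{1}{\left(\frac{7}{9} + \frac{46 \sqrt{-100}}{9}\right) + 9523} = \frac{1}{\left(\frac{7}{9} + \frac{46 \cdot 10 i}{9}\right) + 9523} = \frac{1}{\left(\frac{7}{9} + \frac{460 i}{9}\right) + 9523} = \frac{1}{\frac{85714}{9} + \frac{460 i}{9}} = \frac{81 \left(\frac{85714}{9} - \frac{460 i}{9}\right)}{7347101396} \approx 0.000105 - 5.6349 \cdot 10^{-7} i$)
$\left(K - 24890\right) - 9971 = \left(\left(\frac{385713}{3673550698} - \frac{1035 i}{1836775349}\right) - 24890\right) - 9971 = \left(- \frac{91434676487507}{3673550698} - \frac{1035 i}{1836775349}\right) - 9971 = - \frac{128063650497265}{3673550698} - \frac{1035 i}{1836775349}$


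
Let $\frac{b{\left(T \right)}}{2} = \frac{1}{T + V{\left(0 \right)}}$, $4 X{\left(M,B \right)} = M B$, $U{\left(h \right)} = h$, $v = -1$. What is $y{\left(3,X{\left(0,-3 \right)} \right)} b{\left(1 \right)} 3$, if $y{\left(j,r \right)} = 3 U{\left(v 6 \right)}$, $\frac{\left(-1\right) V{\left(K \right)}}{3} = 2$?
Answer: $\frac{108}{5} \approx 21.6$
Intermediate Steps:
$V{\left(K \right)} = -6$ ($V{\left(K \right)} = \left(-3\right) 2 = -6$)
$X{\left(M,B \right)} = \frac{B M}{4}$ ($X{\left(M,B \right)} = \frac{M B}{4} = \frac{B M}{4}$)
$y{\left(j,r \right)} = -18$ ($y{\left(j,r \right)} = 3 \left(\left(-1\right) 6\right) = 3 \left(-6\right) = -18$)
$b{\left(T \right)} = \frac{2}{-6 + T}$ ($b{\left(T \right)} = \frac{2}{T - 6} = \frac{2}{-6 + T}$)
$y{\left(3,X{\left(0,-3 \right)} \right)} b{\left(1 \right)} 3 = - 18 \frac{2}{-6 + 1} \cdot 3 = - 18 \frac{2}{-5} \cdot 3 = - 18 \cdot 2 \left(- \frac{1}{5}\right) 3 = \left(-18\right) \left(- \frac{2}{5}\right) 3 = \frac{36}{5} \cdot 3 = \frac{108}{5}$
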